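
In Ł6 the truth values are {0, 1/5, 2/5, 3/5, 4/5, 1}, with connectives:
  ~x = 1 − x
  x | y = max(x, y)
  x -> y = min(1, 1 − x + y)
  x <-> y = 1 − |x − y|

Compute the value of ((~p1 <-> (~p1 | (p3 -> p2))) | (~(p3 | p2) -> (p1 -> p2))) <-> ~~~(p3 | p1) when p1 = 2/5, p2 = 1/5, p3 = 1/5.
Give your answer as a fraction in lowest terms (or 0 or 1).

~p1 = ~2/5 = 3/5
~p1 = ~2/5 = 3/5
p3 -> p2 = 1/5 -> 1/5 = 1
~p1 | (p3 -> p2) = 3/5 | 1 = 1
~p1 <-> (~p1 | (p3 -> p2)) = 3/5 <-> 1 = 3/5
p3 | p2 = 1/5 | 1/5 = 1/5
~(p3 | p2) = ~1/5 = 4/5
p1 -> p2 = 2/5 -> 1/5 = 4/5
~(p3 | p2) -> (p1 -> p2) = 4/5 -> 4/5 = 1
(~p1 <-> (~p1 | (p3 -> p2))) | (~(p3 | p2) -> (p1 -> p2)) = 3/5 | 1 = 1
p3 | p1 = 1/5 | 2/5 = 2/5
~(p3 | p1) = ~2/5 = 3/5
~~(p3 | p1) = ~3/5 = 2/5
~~~(p3 | p1) = ~2/5 = 3/5
((~p1 <-> (~p1 | (p3 -> p2))) | (~(p3 | p2) -> (p1 -> p2))) <-> ~~~(p3 | p1) = 1 <-> 3/5 = 3/5

3/5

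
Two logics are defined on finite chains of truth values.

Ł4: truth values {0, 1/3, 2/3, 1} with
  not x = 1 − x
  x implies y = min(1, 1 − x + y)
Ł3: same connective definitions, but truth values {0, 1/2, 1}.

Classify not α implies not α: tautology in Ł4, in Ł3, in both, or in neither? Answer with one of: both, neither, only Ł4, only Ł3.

In Ł4: every assignment gives 1 — tautology.
In Ł3: every assignment gives 1 — tautology.

both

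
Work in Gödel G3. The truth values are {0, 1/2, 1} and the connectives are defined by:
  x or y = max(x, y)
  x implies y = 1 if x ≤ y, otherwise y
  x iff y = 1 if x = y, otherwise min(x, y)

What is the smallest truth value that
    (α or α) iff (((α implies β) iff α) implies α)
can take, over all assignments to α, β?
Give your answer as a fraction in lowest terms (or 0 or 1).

0

Take α = 0, β = 0:
α or α = 0 or 0 = 0
α implies β = 0 implies 0 = 1
(α implies β) iff α = 1 iff 0 = 0
((α implies β) iff α) implies α = 0 implies 0 = 1
(α or α) iff (((α implies β) iff α) implies α) = 0 iff 1 = 0
No assignment yields a value below 0, so this is the minimum.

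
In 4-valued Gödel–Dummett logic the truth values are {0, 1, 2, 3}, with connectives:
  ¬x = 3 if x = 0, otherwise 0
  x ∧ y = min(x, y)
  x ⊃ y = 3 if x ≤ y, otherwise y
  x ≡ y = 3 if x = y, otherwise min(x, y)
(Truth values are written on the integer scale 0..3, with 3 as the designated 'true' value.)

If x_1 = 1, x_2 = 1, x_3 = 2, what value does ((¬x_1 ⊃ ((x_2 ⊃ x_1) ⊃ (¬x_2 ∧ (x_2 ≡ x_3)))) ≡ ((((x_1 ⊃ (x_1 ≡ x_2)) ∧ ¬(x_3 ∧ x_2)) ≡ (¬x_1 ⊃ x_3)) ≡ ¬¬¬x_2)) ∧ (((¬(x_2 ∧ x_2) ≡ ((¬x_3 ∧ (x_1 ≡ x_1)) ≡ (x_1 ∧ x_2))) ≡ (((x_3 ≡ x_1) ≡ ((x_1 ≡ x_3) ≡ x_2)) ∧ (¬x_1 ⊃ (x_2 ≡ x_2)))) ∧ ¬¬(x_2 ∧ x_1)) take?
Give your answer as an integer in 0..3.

¬x_1 = ¬1 = 0
x_2 ⊃ x_1 = 1 ⊃ 1 = 3
¬x_2 = ¬1 = 0
x_2 ≡ x_3 = 1 ≡ 2 = 1
¬x_2 ∧ (x_2 ≡ x_3) = 0 ∧ 1 = 0
(x_2 ⊃ x_1) ⊃ (¬x_2 ∧ (x_2 ≡ x_3)) = 3 ⊃ 0 = 0
¬x_1 ⊃ ((x_2 ⊃ x_1) ⊃ (¬x_2 ∧ (x_2 ≡ x_3))) = 0 ⊃ 0 = 3
x_1 ≡ x_2 = 1 ≡ 1 = 3
x_1 ⊃ (x_1 ≡ x_2) = 1 ⊃ 3 = 3
x_3 ∧ x_2 = 2 ∧ 1 = 1
¬(x_3 ∧ x_2) = ¬1 = 0
(x_1 ⊃ (x_1 ≡ x_2)) ∧ ¬(x_3 ∧ x_2) = 3 ∧ 0 = 0
¬x_1 = ¬1 = 0
¬x_1 ⊃ x_3 = 0 ⊃ 2 = 3
((x_1 ⊃ (x_1 ≡ x_2)) ∧ ¬(x_3 ∧ x_2)) ≡ (¬x_1 ⊃ x_3) = 0 ≡ 3 = 0
¬x_2 = ¬1 = 0
¬¬x_2 = ¬0 = 3
¬¬¬x_2 = ¬3 = 0
(((x_1 ⊃ (x_1 ≡ x_2)) ∧ ¬(x_3 ∧ x_2)) ≡ (¬x_1 ⊃ x_3)) ≡ ¬¬¬x_2 = 0 ≡ 0 = 3
(¬x_1 ⊃ ((x_2 ⊃ x_1) ⊃ (¬x_2 ∧ (x_2 ≡ x_3)))) ≡ ((((x_1 ⊃ (x_1 ≡ x_2)) ∧ ¬(x_3 ∧ x_2)) ≡ (¬x_1 ⊃ x_3)) ≡ ¬¬¬x_2) = 3 ≡ 3 = 3
x_2 ∧ x_2 = 1 ∧ 1 = 1
¬(x_2 ∧ x_2) = ¬1 = 0
¬x_3 = ¬2 = 0
x_1 ≡ x_1 = 1 ≡ 1 = 3
¬x_3 ∧ (x_1 ≡ x_1) = 0 ∧ 3 = 0
x_1 ∧ x_2 = 1 ∧ 1 = 1
(¬x_3 ∧ (x_1 ≡ x_1)) ≡ (x_1 ∧ x_2) = 0 ≡ 1 = 0
¬(x_2 ∧ x_2) ≡ ((¬x_3 ∧ (x_1 ≡ x_1)) ≡ (x_1 ∧ x_2)) = 0 ≡ 0 = 3
x_3 ≡ x_1 = 2 ≡ 1 = 1
x_1 ≡ x_3 = 1 ≡ 2 = 1
(x_1 ≡ x_3) ≡ x_2 = 1 ≡ 1 = 3
(x_3 ≡ x_1) ≡ ((x_1 ≡ x_3) ≡ x_2) = 1 ≡ 3 = 1
¬x_1 = ¬1 = 0
x_2 ≡ x_2 = 1 ≡ 1 = 3
¬x_1 ⊃ (x_2 ≡ x_2) = 0 ⊃ 3 = 3
((x_3 ≡ x_1) ≡ ((x_1 ≡ x_3) ≡ x_2)) ∧ (¬x_1 ⊃ (x_2 ≡ x_2)) = 1 ∧ 3 = 1
(¬(x_2 ∧ x_2) ≡ ((¬x_3 ∧ (x_1 ≡ x_1)) ≡ (x_1 ∧ x_2))) ≡ (((x_3 ≡ x_1) ≡ ((x_1 ≡ x_3) ≡ x_2)) ∧ (¬x_1 ⊃ (x_2 ≡ x_2))) = 3 ≡ 1 = 1
x_2 ∧ x_1 = 1 ∧ 1 = 1
¬(x_2 ∧ x_1) = ¬1 = 0
¬¬(x_2 ∧ x_1) = ¬0 = 3
((¬(x_2 ∧ x_2) ≡ ((¬x_3 ∧ (x_1 ≡ x_1)) ≡ (x_1 ∧ x_2))) ≡ (((x_3 ≡ x_1) ≡ ((x_1 ≡ x_3) ≡ x_2)) ∧ (¬x_1 ⊃ (x_2 ≡ x_2)))) ∧ ¬¬(x_2 ∧ x_1) = 1 ∧ 3 = 1
((¬x_1 ⊃ ((x_2 ⊃ x_1) ⊃ (¬x_2 ∧ (x_2 ≡ x_3)))) ≡ ((((x_1 ⊃ (x_1 ≡ x_2)) ∧ ¬(x_3 ∧ x_2)) ≡ (¬x_1 ⊃ x_3)) ≡ ¬¬¬x_2)) ∧ (((¬(x_2 ∧ x_2) ≡ ((¬x_3 ∧ (x_1 ≡ x_1)) ≡ (x_1 ∧ x_2))) ≡ (((x_3 ≡ x_1) ≡ ((x_1 ≡ x_3) ≡ x_2)) ∧ (¬x_1 ⊃ (x_2 ≡ x_2)))) ∧ ¬¬(x_2 ∧ x_1)) = 3 ∧ 1 = 1

1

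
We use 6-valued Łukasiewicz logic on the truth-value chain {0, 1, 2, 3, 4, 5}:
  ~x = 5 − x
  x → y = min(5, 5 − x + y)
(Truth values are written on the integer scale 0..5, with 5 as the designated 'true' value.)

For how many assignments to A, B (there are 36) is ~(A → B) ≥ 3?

value 5: 1 assignment (counts)
value 4: 2 assignments (counts)
value 3: 3 assignments (counts)
value 2: 4 assignments
value 1: 5 assignments
value 0: 21 assignments
So 6 of the 36 assignments meet the threshold.

6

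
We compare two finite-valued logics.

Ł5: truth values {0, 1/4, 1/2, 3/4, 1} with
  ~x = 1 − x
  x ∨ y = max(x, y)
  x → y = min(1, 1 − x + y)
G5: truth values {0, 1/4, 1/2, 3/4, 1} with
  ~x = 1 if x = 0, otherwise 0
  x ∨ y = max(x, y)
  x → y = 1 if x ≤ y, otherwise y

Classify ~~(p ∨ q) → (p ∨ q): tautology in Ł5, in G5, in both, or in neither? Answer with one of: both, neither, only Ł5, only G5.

only Ł5

In Ł5: every assignment gives 1 — tautology.
In G5: at p = 0, q = 1/4 the value is 1/4 — not a tautology.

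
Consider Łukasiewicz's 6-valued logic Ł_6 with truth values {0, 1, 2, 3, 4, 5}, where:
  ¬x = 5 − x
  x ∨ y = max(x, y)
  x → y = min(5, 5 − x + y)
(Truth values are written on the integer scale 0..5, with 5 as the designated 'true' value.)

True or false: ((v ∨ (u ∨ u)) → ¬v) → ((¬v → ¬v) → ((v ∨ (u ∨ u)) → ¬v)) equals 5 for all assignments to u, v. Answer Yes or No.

Yes

At u = 5, v = 3, for instance:
u ∨ u = 5 ∨ 5 = 5
v ∨ (u ∨ u) = 3 ∨ 5 = 5
¬v = ¬3 = 2
(v ∨ (u ∨ u)) → ¬v = 5 → 2 = 2
¬v = ¬3 = 2
¬v → ¬v = 2 → 2 = 5
(v ∨ (u ∨ u)) → ¬v = 5 → 2 = 2
(¬v → ¬v) → ((v ∨ (u ∨ u)) → ¬v) = 5 → 2 = 2
((v ∨ (u ∨ u)) → ¬v) → ((¬v → ¬v) → ((v ∨ (u ∨ u)) → ¬v)) = 2 → 2 = 5
and checking the remaining 35 assignments likewise gives ≥ 5 in every case.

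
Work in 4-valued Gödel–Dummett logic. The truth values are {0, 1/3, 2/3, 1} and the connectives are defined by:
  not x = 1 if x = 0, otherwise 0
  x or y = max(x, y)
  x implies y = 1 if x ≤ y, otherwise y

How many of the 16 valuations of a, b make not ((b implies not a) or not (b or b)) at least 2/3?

a = 0, b = 0 ↦ 0  <
a = 0, b = 1/3 ↦ 0  <
a = 0, b = 2/3 ↦ 0  <
a = 0, b = 1 ↦ 0  <
a = 1/3, b = 0 ↦ 0  <
a = 1/3, b = 1/3 ↦ 1  ≥
a = 1/3, b = 2/3 ↦ 1  ≥
a = 1/3, b = 1 ↦ 1  ≥
a = 2/3, b = 0 ↦ 0  <
a = 2/3, b = 1/3 ↦ 1  ≥
a = 2/3, b = 2/3 ↦ 1  ≥
a = 2/3, b = 1 ↦ 1  ≥
a = 1, b = 0 ↦ 0  <
a = 1, b = 1/3 ↦ 1  ≥
a = 1, b = 2/3 ↦ 1  ≥
a = 1, b = 1 ↦ 1  ≥
So 9 of the 16 assignments meet the threshold.

9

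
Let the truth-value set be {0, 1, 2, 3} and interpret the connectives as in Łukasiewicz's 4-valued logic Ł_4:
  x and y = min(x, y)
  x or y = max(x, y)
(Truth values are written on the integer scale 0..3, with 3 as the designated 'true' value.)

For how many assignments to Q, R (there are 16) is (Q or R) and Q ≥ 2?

Q = 0, R = 0 ↦ 0  <
Q = 0, R = 1 ↦ 0  <
Q = 0, R = 2 ↦ 0  <
Q = 0, R = 3 ↦ 0  <
Q = 1, R = 0 ↦ 1  <
Q = 1, R = 1 ↦ 1  <
Q = 1, R = 2 ↦ 1  <
Q = 1, R = 3 ↦ 1  <
Q = 2, R = 0 ↦ 2  ≥
Q = 2, R = 1 ↦ 2  ≥
Q = 2, R = 2 ↦ 2  ≥
Q = 2, R = 3 ↦ 2  ≥
Q = 3, R = 0 ↦ 3  ≥
Q = 3, R = 1 ↦ 3  ≥
Q = 3, R = 2 ↦ 3  ≥
Q = 3, R = 3 ↦ 3  ≥
So 8 of the 16 assignments meet the threshold.

8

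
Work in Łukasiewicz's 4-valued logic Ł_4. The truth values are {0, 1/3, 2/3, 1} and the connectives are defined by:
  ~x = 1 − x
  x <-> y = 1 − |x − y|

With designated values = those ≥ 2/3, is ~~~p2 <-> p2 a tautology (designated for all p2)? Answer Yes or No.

Counterexample: take p2 = 0.
~p2 = ~0 = 1
~~p2 = ~1 = 0
~~~p2 = ~0 = 1
~~~p2 <-> p2 = 1 <-> 0 = 0
This gives 0, which is below 2/3.

No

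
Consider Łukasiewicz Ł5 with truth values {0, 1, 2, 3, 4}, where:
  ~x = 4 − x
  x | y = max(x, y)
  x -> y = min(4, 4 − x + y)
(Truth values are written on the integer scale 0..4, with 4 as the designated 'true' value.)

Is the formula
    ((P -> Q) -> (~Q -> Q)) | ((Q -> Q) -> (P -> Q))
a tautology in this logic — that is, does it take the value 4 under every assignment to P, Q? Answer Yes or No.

Counterexample: take P = 1, Q = 0.
P -> Q = 1 -> 0 = 3
~Q = ~0 = 4
~Q -> Q = 4 -> 0 = 0
(P -> Q) -> (~Q -> Q) = 3 -> 0 = 1
Q -> Q = 0 -> 0 = 4
P -> Q = 1 -> 0 = 3
(Q -> Q) -> (P -> Q) = 4 -> 3 = 3
((P -> Q) -> (~Q -> Q)) | ((Q -> Q) -> (P -> Q)) = 1 | 3 = 3
This gives 3 ≠ 4.

No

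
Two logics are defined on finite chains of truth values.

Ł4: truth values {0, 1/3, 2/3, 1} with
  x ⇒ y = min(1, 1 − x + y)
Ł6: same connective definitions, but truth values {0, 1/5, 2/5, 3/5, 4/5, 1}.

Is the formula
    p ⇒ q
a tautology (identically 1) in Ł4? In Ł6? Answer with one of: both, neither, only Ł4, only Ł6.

neither

In Ł4: at p = 1/3, q = 0 the value is 2/3 — not a tautology.
In Ł6: at p = 1/5, q = 0 the value is 4/5 — not a tautology.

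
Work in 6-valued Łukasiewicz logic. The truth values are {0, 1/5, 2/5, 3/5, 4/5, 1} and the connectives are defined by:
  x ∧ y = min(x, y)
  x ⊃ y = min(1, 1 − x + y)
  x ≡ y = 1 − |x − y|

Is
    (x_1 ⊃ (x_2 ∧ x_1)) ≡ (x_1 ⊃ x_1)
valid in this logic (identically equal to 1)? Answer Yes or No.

Counterexample: take x_1 = 1/5, x_2 = 0.
x_2 ∧ x_1 = 0 ∧ 1/5 = 0
x_1 ⊃ (x_2 ∧ x_1) = 1/5 ⊃ 0 = 4/5
x_1 ⊃ x_1 = 1/5 ⊃ 1/5 = 1
(x_1 ⊃ (x_2 ∧ x_1)) ≡ (x_1 ⊃ x_1) = 4/5 ≡ 1 = 4/5
This gives 4/5 ≠ 1.

No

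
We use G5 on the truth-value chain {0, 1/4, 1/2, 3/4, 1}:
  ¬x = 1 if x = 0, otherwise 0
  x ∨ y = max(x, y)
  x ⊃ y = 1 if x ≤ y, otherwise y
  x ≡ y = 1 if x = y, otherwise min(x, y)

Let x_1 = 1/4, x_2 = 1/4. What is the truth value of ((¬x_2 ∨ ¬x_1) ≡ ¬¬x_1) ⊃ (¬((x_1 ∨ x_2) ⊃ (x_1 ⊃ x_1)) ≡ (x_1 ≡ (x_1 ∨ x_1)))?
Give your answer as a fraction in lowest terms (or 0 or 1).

1

¬x_2 = ¬1/4 = 0
¬x_1 = ¬1/4 = 0
¬x_2 ∨ ¬x_1 = 0 ∨ 0 = 0
¬x_1 = ¬1/4 = 0
¬¬x_1 = ¬0 = 1
(¬x_2 ∨ ¬x_1) ≡ ¬¬x_1 = 0 ≡ 1 = 0
x_1 ∨ x_2 = 1/4 ∨ 1/4 = 1/4
x_1 ⊃ x_1 = 1/4 ⊃ 1/4 = 1
(x_1 ∨ x_2) ⊃ (x_1 ⊃ x_1) = 1/4 ⊃ 1 = 1
¬((x_1 ∨ x_2) ⊃ (x_1 ⊃ x_1)) = ¬1 = 0
x_1 ∨ x_1 = 1/4 ∨ 1/4 = 1/4
x_1 ≡ (x_1 ∨ x_1) = 1/4 ≡ 1/4 = 1
¬((x_1 ∨ x_2) ⊃ (x_1 ⊃ x_1)) ≡ (x_1 ≡ (x_1 ∨ x_1)) = 0 ≡ 1 = 0
((¬x_2 ∨ ¬x_1) ≡ ¬¬x_1) ⊃ (¬((x_1 ∨ x_2) ⊃ (x_1 ⊃ x_1)) ≡ (x_1 ≡ (x_1 ∨ x_1))) = 0 ⊃ 0 = 1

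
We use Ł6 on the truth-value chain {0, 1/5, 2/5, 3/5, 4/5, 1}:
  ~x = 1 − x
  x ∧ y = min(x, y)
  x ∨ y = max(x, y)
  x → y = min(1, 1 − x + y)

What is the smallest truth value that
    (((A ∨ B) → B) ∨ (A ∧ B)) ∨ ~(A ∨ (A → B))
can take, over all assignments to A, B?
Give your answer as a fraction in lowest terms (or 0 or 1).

Take A = 1, B = 0:
A ∨ B = 1 ∨ 0 = 1
(A ∨ B) → B = 1 → 0 = 0
A ∧ B = 1 ∧ 0 = 0
((A ∨ B) → B) ∨ (A ∧ B) = 0 ∨ 0 = 0
A → B = 1 → 0 = 0
A ∨ (A → B) = 1 ∨ 0 = 1
~(A ∨ (A → B)) = ~1 = 0
(((A ∨ B) → B) ∨ (A ∧ B)) ∨ ~(A ∨ (A → B)) = 0 ∨ 0 = 0
No assignment yields a value below 0, so this is the minimum.

0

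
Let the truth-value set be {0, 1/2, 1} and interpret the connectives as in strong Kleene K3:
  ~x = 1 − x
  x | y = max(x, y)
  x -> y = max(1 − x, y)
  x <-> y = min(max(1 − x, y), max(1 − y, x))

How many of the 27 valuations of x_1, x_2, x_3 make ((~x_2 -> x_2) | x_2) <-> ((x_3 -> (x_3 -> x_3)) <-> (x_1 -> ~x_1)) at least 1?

4

value 1: 4 assignments (counts)
value 1/2: 19 assignments
value 0: 4 assignments
So 4 of the 27 assignments meet the threshold.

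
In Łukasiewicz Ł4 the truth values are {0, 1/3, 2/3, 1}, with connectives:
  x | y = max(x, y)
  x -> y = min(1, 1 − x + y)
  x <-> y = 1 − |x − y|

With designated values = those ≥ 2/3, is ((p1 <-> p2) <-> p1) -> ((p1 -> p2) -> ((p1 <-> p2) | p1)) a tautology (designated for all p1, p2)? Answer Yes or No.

No

Counterexample: take p1 = 0, p2 = 1.
p1 <-> p2 = 0 <-> 1 = 0
(p1 <-> p2) <-> p1 = 0 <-> 0 = 1
p1 -> p2 = 0 -> 1 = 1
p1 <-> p2 = 0 <-> 1 = 0
(p1 <-> p2) | p1 = 0 | 0 = 0
(p1 -> p2) -> ((p1 <-> p2) | p1) = 1 -> 0 = 0
((p1 <-> p2) <-> p1) -> ((p1 -> p2) -> ((p1 <-> p2) | p1)) = 1 -> 0 = 0
This gives 0, which is below 2/3.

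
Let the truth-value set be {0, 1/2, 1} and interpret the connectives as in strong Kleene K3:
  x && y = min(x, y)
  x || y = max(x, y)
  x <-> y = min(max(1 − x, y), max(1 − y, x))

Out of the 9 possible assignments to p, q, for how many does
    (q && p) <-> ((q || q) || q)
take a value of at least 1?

4

p = 0, q = 0 ↦ 1  ≥
p = 0, q = 1/2 ↦ 1/2  <
p = 0, q = 1 ↦ 0  <
p = 1/2, q = 0 ↦ 1  ≥
p = 1/2, q = 1/2 ↦ 1/2  <
p = 1/2, q = 1 ↦ 1/2  <
p = 1, q = 0 ↦ 1  ≥
p = 1, q = 1/2 ↦ 1/2  <
p = 1, q = 1 ↦ 1  ≥
So 4 of the 9 assignments meet the threshold.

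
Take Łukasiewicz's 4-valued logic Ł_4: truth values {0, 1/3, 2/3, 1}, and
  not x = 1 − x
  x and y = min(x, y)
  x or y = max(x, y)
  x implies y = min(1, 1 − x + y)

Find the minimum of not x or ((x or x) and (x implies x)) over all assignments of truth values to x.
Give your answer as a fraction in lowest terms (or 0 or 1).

2/3

Take x = 1/3:
not x = not 1/3 = 2/3
x or x = 1/3 or 1/3 = 1/3
x implies x = 1/3 implies 1/3 = 1
(x or x) and (x implies x) = 1/3 and 1 = 1/3
not x or ((x or x) and (x implies x)) = 2/3 or 1/3 = 2/3
No assignment yields a value below 2/3, so this is the minimum.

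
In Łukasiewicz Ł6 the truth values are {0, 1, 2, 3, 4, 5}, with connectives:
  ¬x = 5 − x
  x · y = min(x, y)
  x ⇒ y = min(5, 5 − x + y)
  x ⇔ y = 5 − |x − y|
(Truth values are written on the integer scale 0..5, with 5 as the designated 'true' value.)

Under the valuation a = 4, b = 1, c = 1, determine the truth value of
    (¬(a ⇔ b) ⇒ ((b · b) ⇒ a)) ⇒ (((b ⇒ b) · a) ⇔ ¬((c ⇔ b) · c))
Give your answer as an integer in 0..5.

a ⇔ b = 4 ⇔ 1 = 2
¬(a ⇔ b) = ¬2 = 3
b · b = 1 · 1 = 1
(b · b) ⇒ a = 1 ⇒ 4 = 5
¬(a ⇔ b) ⇒ ((b · b) ⇒ a) = 3 ⇒ 5 = 5
b ⇒ b = 1 ⇒ 1 = 5
(b ⇒ b) · a = 5 · 4 = 4
c ⇔ b = 1 ⇔ 1 = 5
(c ⇔ b) · c = 5 · 1 = 1
¬((c ⇔ b) · c) = ¬1 = 4
((b ⇒ b) · a) ⇔ ¬((c ⇔ b) · c) = 4 ⇔ 4 = 5
(¬(a ⇔ b) ⇒ ((b · b) ⇒ a)) ⇒ (((b ⇒ b) · a) ⇔ ¬((c ⇔ b) · c)) = 5 ⇒ 5 = 5

5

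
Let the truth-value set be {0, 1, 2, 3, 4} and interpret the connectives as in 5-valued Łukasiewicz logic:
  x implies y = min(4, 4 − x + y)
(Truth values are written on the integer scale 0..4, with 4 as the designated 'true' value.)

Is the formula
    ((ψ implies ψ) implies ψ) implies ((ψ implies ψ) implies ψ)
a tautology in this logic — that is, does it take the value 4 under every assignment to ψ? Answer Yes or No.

Yes

ψ = 0 ↦ 4
ψ = 1 ↦ 4
ψ = 2 ↦ 4
ψ = 3 ↦ 4
ψ = 4 ↦ 4
Every assignment gives a value ≥ 4.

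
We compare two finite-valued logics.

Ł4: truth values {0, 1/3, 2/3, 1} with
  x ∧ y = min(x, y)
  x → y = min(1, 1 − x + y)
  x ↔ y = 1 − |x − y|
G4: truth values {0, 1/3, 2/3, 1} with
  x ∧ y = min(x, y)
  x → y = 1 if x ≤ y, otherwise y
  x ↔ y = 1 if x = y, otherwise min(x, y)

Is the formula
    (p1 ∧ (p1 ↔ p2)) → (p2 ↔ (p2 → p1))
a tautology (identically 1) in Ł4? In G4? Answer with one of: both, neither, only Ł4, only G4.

In Ł4: at p1 = 1/3, p2 = 0 the value is 2/3 — not a tautology.
In G4: every assignment gives 1 — tautology.

only G4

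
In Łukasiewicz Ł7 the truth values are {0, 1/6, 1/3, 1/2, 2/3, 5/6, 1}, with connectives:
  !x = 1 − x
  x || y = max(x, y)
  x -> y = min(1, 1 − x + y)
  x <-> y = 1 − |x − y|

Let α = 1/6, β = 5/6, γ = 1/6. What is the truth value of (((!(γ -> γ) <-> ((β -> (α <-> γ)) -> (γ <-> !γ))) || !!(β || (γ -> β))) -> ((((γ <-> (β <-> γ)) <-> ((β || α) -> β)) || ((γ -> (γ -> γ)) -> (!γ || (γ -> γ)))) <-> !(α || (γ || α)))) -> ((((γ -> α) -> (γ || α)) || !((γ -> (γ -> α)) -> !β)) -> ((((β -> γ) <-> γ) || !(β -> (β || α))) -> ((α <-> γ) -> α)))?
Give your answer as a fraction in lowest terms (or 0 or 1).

γ -> γ = 1/6 -> 1/6 = 1
!(γ -> γ) = !1 = 0
α <-> γ = 1/6 <-> 1/6 = 1
β -> (α <-> γ) = 5/6 -> 1 = 1
!γ = !1/6 = 5/6
γ <-> !γ = 1/6 <-> 5/6 = 1/3
(β -> (α <-> γ)) -> (γ <-> !γ) = 1 -> 1/3 = 1/3
!(γ -> γ) <-> ((β -> (α <-> γ)) -> (γ <-> !γ)) = 0 <-> 1/3 = 2/3
γ -> β = 1/6 -> 5/6 = 1
β || (γ -> β) = 5/6 || 1 = 1
!(β || (γ -> β)) = !1 = 0
!!(β || (γ -> β)) = !0 = 1
(!(γ -> γ) <-> ((β -> (α <-> γ)) -> (γ <-> !γ))) || !!(β || (γ -> β)) = 2/3 || 1 = 1
β <-> γ = 5/6 <-> 1/6 = 1/3
γ <-> (β <-> γ) = 1/6 <-> 1/3 = 5/6
β || α = 5/6 || 1/6 = 5/6
(β || α) -> β = 5/6 -> 5/6 = 1
(γ <-> (β <-> γ)) <-> ((β || α) -> β) = 5/6 <-> 1 = 5/6
γ -> γ = 1/6 -> 1/6 = 1
γ -> (γ -> γ) = 1/6 -> 1 = 1
!γ = !1/6 = 5/6
γ -> γ = 1/6 -> 1/6 = 1
!γ || (γ -> γ) = 5/6 || 1 = 1
(γ -> (γ -> γ)) -> (!γ || (γ -> γ)) = 1 -> 1 = 1
((γ <-> (β <-> γ)) <-> ((β || α) -> β)) || ((γ -> (γ -> γ)) -> (!γ || (γ -> γ))) = 5/6 || 1 = 1
γ || α = 1/6 || 1/6 = 1/6
α || (γ || α) = 1/6 || 1/6 = 1/6
!(α || (γ || α)) = !1/6 = 5/6
(((γ <-> (β <-> γ)) <-> ((β || α) -> β)) || ((γ -> (γ -> γ)) -> (!γ || (γ -> γ)))) <-> !(α || (γ || α)) = 1 <-> 5/6 = 5/6
((!(γ -> γ) <-> ((β -> (α <-> γ)) -> (γ <-> !γ))) || !!(β || (γ -> β))) -> ((((γ <-> (β <-> γ)) <-> ((β || α) -> β)) || ((γ -> (γ -> γ)) -> (!γ || (γ -> γ)))) <-> !(α || (γ || α))) = 1 -> 5/6 = 5/6
γ -> α = 1/6 -> 1/6 = 1
γ || α = 1/6 || 1/6 = 1/6
(γ -> α) -> (γ || α) = 1 -> 1/6 = 1/6
γ -> α = 1/6 -> 1/6 = 1
γ -> (γ -> α) = 1/6 -> 1 = 1
!β = !5/6 = 1/6
(γ -> (γ -> α)) -> !β = 1 -> 1/6 = 1/6
!((γ -> (γ -> α)) -> !β) = !1/6 = 5/6
((γ -> α) -> (γ || α)) || !((γ -> (γ -> α)) -> !β) = 1/6 || 5/6 = 5/6
β -> γ = 5/6 -> 1/6 = 1/3
(β -> γ) <-> γ = 1/3 <-> 1/6 = 5/6
β || α = 5/6 || 1/6 = 5/6
β -> (β || α) = 5/6 -> 5/6 = 1
!(β -> (β || α)) = !1 = 0
((β -> γ) <-> γ) || !(β -> (β || α)) = 5/6 || 0 = 5/6
α <-> γ = 1/6 <-> 1/6 = 1
(α <-> γ) -> α = 1 -> 1/6 = 1/6
(((β -> γ) <-> γ) || !(β -> (β || α))) -> ((α <-> γ) -> α) = 5/6 -> 1/6 = 1/3
(((γ -> α) -> (γ || α)) || !((γ -> (γ -> α)) -> !β)) -> ((((β -> γ) <-> γ) || !(β -> (β || α))) -> ((α <-> γ) -> α)) = 5/6 -> 1/3 = 1/2
(((!(γ -> γ) <-> ((β -> (α <-> γ)) -> (γ <-> !γ))) || !!(β || (γ -> β))) -> ((((γ <-> (β <-> γ)) <-> ((β || α) -> β)) || ((γ -> (γ -> γ)) -> (!γ || (γ -> γ)))) <-> !(α || (γ || α)))) -> ((((γ -> α) -> (γ || α)) || !((γ -> (γ -> α)) -> !β)) -> ((((β -> γ) <-> γ) || !(β -> (β || α))) -> ((α <-> γ) -> α))) = 5/6 -> 1/2 = 2/3

2/3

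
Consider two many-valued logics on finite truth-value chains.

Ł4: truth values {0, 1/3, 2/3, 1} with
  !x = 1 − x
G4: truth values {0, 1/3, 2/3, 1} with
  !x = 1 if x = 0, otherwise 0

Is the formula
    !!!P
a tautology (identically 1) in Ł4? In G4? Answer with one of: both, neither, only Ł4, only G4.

In Ł4: at P = 1/3 the value is 2/3 — not a tautology.
In G4: at P = 1/3 the value is 0 — not a tautology.

neither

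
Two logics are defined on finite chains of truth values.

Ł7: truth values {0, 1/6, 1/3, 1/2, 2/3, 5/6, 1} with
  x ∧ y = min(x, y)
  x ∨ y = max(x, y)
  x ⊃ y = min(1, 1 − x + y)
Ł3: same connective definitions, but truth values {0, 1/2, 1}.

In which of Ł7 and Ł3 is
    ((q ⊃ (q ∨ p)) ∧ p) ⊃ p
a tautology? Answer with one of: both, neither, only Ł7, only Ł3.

both

In Ł7: every assignment gives 1 — tautology.
In Ł3: every assignment gives 1 — tautology.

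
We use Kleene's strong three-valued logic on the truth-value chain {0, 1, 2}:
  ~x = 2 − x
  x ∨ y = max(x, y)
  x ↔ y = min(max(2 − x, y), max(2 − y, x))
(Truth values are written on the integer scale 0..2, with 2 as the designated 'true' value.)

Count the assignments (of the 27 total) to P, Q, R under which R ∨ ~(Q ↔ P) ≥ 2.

13

value 2: 13 assignments (counts)
value 1: 12 assignments
value 0: 2 assignments
So 13 of the 27 assignments meet the threshold.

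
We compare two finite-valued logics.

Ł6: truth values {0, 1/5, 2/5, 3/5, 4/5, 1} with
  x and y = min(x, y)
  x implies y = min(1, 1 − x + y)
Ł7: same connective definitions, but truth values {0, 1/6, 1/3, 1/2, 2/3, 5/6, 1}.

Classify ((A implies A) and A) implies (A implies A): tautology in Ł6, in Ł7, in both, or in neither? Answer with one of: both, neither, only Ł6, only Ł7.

both

In Ł6: every assignment gives 1 — tautology.
In Ł7: every assignment gives 1 — tautology.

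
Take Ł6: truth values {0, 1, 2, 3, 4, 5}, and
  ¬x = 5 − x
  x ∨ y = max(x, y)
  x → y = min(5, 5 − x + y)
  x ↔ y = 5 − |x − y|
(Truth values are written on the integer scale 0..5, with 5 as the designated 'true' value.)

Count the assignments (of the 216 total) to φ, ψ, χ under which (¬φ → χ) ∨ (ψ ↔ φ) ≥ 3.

value 5: 141 assignments (counts)
value 4: 41 assignments (counts)
value 3: 20 assignments (counts)
value 2: 9 assignments
value 1: 4 assignments
value 0: 1 assignment
So 202 of the 216 assignments meet the threshold.

202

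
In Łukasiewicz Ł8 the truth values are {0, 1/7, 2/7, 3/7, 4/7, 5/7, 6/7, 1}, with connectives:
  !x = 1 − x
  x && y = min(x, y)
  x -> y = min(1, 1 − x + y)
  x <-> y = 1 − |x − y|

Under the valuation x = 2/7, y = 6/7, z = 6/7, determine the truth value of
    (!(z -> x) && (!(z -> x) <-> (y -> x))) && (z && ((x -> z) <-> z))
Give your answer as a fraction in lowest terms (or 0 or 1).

4/7

z -> x = 6/7 -> 2/7 = 3/7
!(z -> x) = !3/7 = 4/7
z -> x = 6/7 -> 2/7 = 3/7
!(z -> x) = !3/7 = 4/7
y -> x = 6/7 -> 2/7 = 3/7
!(z -> x) <-> (y -> x) = 4/7 <-> 3/7 = 6/7
!(z -> x) && (!(z -> x) <-> (y -> x)) = 4/7 && 6/7 = 4/7
x -> z = 2/7 -> 6/7 = 1
(x -> z) <-> z = 1 <-> 6/7 = 6/7
z && ((x -> z) <-> z) = 6/7 && 6/7 = 6/7
(!(z -> x) && (!(z -> x) <-> (y -> x))) && (z && ((x -> z) <-> z)) = 4/7 && 6/7 = 4/7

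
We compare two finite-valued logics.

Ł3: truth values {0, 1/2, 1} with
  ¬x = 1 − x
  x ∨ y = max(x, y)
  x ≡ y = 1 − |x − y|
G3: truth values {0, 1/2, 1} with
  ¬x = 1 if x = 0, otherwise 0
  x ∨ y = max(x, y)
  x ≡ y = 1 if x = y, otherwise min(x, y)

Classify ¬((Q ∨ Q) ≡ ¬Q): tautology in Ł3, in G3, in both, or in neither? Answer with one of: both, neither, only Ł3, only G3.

In Ł3: at Q = 1/2 the value is 0 — not a tautology.
In G3: every assignment gives 1 — tautology.

only G3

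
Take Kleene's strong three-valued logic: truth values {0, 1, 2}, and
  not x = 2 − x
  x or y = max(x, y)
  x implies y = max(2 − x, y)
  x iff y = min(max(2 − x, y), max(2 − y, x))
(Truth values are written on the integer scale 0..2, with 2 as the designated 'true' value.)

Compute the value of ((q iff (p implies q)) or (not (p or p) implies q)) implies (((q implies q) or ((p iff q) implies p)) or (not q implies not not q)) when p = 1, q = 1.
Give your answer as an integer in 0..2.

1

p implies q = 1 implies 1 = 1
q iff (p implies q) = 1 iff 1 = 1
p or p = 1 or 1 = 1
not (p or p) = not 1 = 1
not (p or p) implies q = 1 implies 1 = 1
(q iff (p implies q)) or (not (p or p) implies q) = 1 or 1 = 1
q implies q = 1 implies 1 = 1
p iff q = 1 iff 1 = 1
(p iff q) implies p = 1 implies 1 = 1
(q implies q) or ((p iff q) implies p) = 1 or 1 = 1
not q = not 1 = 1
not q = not 1 = 1
not not q = not 1 = 1
not q implies not not q = 1 implies 1 = 1
((q implies q) or ((p iff q) implies p)) or (not q implies not not q) = 1 or 1 = 1
((q iff (p implies q)) or (not (p or p) implies q)) implies (((q implies q) or ((p iff q) implies p)) or (not q implies not not q)) = 1 implies 1 = 1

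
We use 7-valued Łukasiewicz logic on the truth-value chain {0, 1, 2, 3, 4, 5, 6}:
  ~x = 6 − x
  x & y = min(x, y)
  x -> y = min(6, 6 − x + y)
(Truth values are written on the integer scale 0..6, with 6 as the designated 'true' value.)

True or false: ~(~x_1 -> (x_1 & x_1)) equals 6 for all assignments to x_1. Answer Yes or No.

No

Counterexample: take x_1 = 1.
~x_1 = ~1 = 5
x_1 & x_1 = 1 & 1 = 1
~x_1 -> (x_1 & x_1) = 5 -> 1 = 2
~(~x_1 -> (x_1 & x_1)) = ~2 = 4
This gives 4 ≠ 6.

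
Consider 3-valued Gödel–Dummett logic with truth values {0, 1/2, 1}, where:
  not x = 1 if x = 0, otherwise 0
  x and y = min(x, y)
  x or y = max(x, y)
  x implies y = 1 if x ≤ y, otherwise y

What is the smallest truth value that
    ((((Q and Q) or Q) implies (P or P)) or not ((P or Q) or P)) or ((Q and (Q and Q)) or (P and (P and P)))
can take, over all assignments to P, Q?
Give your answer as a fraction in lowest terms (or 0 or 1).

Take P = 0, Q = 1/2:
Q and Q = 1/2 and 1/2 = 1/2
(Q and Q) or Q = 1/2 or 1/2 = 1/2
P or P = 0 or 0 = 0
((Q and Q) or Q) implies (P or P) = 1/2 implies 0 = 0
P or Q = 0 or 1/2 = 1/2
(P or Q) or P = 1/2 or 0 = 1/2
not ((P or Q) or P) = not 1/2 = 0
(((Q and Q) or Q) implies (P or P)) or not ((P or Q) or P) = 0 or 0 = 0
Q and Q = 1/2 and 1/2 = 1/2
Q and (Q and Q) = 1/2 and 1/2 = 1/2
P and P = 0 and 0 = 0
P and (P and P) = 0 and 0 = 0
(Q and (Q and Q)) or (P and (P and P)) = 1/2 or 0 = 1/2
((((Q and Q) or Q) implies (P or P)) or not ((P or Q) or P)) or ((Q and (Q and Q)) or (P and (P and P))) = 0 or 1/2 = 1/2
No assignment yields a value below 1/2, so this is the minimum.

1/2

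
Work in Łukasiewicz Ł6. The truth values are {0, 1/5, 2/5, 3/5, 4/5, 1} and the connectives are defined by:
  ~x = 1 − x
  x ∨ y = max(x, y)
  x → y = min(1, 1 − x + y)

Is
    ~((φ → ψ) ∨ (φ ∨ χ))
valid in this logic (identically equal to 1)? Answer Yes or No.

Counterexample: take φ = 0, ψ = 0, χ = 0.
φ → ψ = 0 → 0 = 1
φ ∨ χ = 0 ∨ 0 = 0
(φ → ψ) ∨ (φ ∨ χ) = 1 ∨ 0 = 1
~((φ → ψ) ∨ (φ ∨ χ)) = ~1 = 0
This gives 0 ≠ 1.

No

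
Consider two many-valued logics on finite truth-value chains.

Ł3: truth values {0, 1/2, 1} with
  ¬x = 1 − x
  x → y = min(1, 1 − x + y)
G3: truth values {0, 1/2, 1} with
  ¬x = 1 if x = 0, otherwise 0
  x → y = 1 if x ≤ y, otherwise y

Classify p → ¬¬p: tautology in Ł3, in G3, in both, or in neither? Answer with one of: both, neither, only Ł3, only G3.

In Ł3: every assignment gives 1 — tautology.
In G3: every assignment gives 1 — tautology.

both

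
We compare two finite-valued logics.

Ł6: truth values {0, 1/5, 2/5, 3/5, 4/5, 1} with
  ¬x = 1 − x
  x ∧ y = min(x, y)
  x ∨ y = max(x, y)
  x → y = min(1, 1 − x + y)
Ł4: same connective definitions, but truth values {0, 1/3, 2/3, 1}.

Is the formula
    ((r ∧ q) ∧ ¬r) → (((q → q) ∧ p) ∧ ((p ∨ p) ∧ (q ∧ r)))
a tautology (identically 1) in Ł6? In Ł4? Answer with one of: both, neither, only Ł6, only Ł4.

In Ł6: at p = 0, q = 1/5, r = 1/5 the value is 4/5 — not a tautology.
In Ł4: at p = 0, q = 1/3, r = 1/3 the value is 2/3 — not a tautology.

neither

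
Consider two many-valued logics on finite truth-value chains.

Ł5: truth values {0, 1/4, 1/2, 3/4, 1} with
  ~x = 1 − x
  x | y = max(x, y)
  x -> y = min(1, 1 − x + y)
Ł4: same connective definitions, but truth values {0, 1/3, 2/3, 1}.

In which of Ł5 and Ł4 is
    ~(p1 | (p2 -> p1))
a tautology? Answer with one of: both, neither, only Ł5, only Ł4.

neither

In Ł5: at p1 = 0, p2 = 0 the value is 0 — not a tautology.
In Ł4: at p1 = 0, p2 = 0 the value is 0 — not a tautology.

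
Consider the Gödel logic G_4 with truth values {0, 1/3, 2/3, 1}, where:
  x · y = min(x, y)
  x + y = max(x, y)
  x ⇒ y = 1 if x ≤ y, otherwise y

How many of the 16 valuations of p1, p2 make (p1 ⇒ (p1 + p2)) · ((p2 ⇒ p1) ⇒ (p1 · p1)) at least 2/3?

p1 = 0, p2 = 0 ↦ 0  <
p1 = 0, p2 = 1/3 ↦ 1  ≥
p1 = 0, p2 = 2/3 ↦ 1  ≥
p1 = 0, p2 = 1 ↦ 1  ≥
p1 = 1/3, p2 = 0 ↦ 1/3  <
p1 = 1/3, p2 = 1/3 ↦ 1/3  <
p1 = 1/3, p2 = 2/3 ↦ 1  ≥
p1 = 1/3, p2 = 1 ↦ 1  ≥
p1 = 2/3, p2 = 0 ↦ 2/3  ≥
p1 = 2/3, p2 = 1/3 ↦ 2/3  ≥
p1 = 2/3, p2 = 2/3 ↦ 2/3  ≥
p1 = 2/3, p2 = 1 ↦ 1  ≥
p1 = 1, p2 = 0 ↦ 1  ≥
p1 = 1, p2 = 1/3 ↦ 1  ≥
p1 = 1, p2 = 2/3 ↦ 1  ≥
p1 = 1, p2 = 1 ↦ 1  ≥
So 13 of the 16 assignments meet the threshold.

13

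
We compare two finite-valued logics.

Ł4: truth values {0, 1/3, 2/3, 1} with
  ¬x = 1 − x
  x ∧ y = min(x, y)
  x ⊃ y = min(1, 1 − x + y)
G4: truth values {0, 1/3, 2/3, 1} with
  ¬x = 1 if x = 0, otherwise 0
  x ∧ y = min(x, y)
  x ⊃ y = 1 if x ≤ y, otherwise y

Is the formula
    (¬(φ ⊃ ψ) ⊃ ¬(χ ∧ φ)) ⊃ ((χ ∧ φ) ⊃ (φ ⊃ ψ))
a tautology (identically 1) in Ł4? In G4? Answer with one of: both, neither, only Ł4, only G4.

In Ł4: every assignment gives 1 — tautology.
In G4: at φ = 2/3, ψ = 1/3, χ = 2/3 the value is 1/3 — not a tautology.

only Ł4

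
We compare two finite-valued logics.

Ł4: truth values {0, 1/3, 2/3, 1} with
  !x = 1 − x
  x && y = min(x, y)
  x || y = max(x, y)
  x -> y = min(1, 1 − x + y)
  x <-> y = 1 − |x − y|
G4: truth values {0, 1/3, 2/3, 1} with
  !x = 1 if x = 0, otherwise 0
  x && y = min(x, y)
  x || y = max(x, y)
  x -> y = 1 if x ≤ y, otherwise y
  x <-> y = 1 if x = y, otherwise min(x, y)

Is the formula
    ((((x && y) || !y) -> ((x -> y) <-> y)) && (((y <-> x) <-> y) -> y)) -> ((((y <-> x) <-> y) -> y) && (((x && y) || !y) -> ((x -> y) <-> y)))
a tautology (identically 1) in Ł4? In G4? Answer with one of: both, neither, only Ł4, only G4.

both

In Ł4: every assignment gives 1 — tautology.
In G4: every assignment gives 1 — tautology.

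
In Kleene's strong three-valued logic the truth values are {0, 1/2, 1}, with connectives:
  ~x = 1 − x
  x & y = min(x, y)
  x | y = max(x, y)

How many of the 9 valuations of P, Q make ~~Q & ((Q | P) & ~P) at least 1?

1

P = 0, Q = 0 ↦ 0  <
P = 0, Q = 1/2 ↦ 1/2  <
P = 0, Q = 1 ↦ 1  ≥
P = 1/2, Q = 0 ↦ 0  <
P = 1/2, Q = 1/2 ↦ 1/2  <
P = 1/2, Q = 1 ↦ 1/2  <
P = 1, Q = 0 ↦ 0  <
P = 1, Q = 1/2 ↦ 0  <
P = 1, Q = 1 ↦ 0  <
So 1 of the 9 assignments meets the threshold.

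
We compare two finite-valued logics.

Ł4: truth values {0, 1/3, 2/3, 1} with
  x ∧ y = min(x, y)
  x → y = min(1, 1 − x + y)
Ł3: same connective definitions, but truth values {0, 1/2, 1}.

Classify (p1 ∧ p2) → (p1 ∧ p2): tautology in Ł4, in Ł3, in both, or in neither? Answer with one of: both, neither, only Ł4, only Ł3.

both

In Ł4: every assignment gives 1 — tautology.
In Ł3: every assignment gives 1 — tautology.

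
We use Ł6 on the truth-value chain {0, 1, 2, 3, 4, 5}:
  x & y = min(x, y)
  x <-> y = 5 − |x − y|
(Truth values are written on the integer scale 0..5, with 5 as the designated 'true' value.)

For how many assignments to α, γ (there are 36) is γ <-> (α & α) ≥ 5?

value 5: 6 assignments (counts)
value 4: 10 assignments
value 3: 8 assignments
value 2: 6 assignments
value 1: 4 assignments
value 0: 2 assignments
So 6 of the 36 assignments meet the threshold.

6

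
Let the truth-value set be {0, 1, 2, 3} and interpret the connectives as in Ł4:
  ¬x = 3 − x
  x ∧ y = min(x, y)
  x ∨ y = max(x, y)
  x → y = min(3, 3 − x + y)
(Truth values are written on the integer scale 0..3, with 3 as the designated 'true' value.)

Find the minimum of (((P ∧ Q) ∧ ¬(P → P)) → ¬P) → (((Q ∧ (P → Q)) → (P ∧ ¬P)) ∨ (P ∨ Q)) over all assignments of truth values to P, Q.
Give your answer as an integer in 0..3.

2

Take P = 0, Q = 1:
P ∧ Q = 0 ∧ 1 = 0
P → P = 0 → 0 = 3
¬(P → P) = ¬3 = 0
(P ∧ Q) ∧ ¬(P → P) = 0 ∧ 0 = 0
¬P = ¬0 = 3
((P ∧ Q) ∧ ¬(P → P)) → ¬P = 0 → 3 = 3
P → Q = 0 → 1 = 3
Q ∧ (P → Q) = 1 ∧ 3 = 1
¬P = ¬0 = 3
P ∧ ¬P = 0 ∧ 3 = 0
(Q ∧ (P → Q)) → (P ∧ ¬P) = 1 → 0 = 2
P ∨ Q = 0 ∨ 1 = 1
((Q ∧ (P → Q)) → (P ∧ ¬P)) ∨ (P ∨ Q) = 2 ∨ 1 = 2
(((P ∧ Q) ∧ ¬(P → P)) → ¬P) → (((Q ∧ (P → Q)) → (P ∧ ¬P)) ∨ (P ∨ Q)) = 3 → 2 = 2
No assignment yields a value below 2, so this is the minimum.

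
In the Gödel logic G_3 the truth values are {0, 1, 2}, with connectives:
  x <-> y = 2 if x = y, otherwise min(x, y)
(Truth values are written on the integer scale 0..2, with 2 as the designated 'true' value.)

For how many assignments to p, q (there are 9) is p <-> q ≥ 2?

p = 0, q = 0 ↦ 2  ≥
p = 0, q = 1 ↦ 0  <
p = 0, q = 2 ↦ 0  <
p = 1, q = 0 ↦ 0  <
p = 1, q = 1 ↦ 2  ≥
p = 1, q = 2 ↦ 1  <
p = 2, q = 0 ↦ 0  <
p = 2, q = 1 ↦ 1  <
p = 2, q = 2 ↦ 2  ≥
So 3 of the 9 assignments meet the threshold.

3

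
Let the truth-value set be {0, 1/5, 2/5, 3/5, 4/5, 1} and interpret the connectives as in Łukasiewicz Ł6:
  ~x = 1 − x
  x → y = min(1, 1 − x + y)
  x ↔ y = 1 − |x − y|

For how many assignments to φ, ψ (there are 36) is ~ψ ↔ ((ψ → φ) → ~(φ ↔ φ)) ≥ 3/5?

value 1: 3 assignments (counts)
value 4/5: 7 assignments (counts)
value 3/5: 6 assignments (counts)
value 2/5: 7 assignments
value 1/5: 6 assignments
value 0: 7 assignments
So 16 of the 36 assignments meet the threshold.

16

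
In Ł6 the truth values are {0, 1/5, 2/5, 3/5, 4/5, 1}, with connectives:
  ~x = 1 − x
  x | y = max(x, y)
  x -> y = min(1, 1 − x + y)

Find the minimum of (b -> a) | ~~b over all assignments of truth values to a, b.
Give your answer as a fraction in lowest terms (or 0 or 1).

Take a = 0, b = 2/5:
b -> a = 2/5 -> 0 = 3/5
~b = ~2/5 = 3/5
~~b = ~3/5 = 2/5
(b -> a) | ~~b = 3/5 | 2/5 = 3/5
No assignment yields a value below 3/5, so this is the minimum.

3/5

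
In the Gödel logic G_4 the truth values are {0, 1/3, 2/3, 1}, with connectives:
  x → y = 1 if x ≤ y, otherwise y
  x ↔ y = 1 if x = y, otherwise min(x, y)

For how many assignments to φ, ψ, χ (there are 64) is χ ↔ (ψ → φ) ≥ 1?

16

value 1: 16 assignments (counts)
value 2/3: 11 assignments
value 1/3: 15 assignments
value 0: 22 assignments
So 16 of the 64 assignments meet the threshold.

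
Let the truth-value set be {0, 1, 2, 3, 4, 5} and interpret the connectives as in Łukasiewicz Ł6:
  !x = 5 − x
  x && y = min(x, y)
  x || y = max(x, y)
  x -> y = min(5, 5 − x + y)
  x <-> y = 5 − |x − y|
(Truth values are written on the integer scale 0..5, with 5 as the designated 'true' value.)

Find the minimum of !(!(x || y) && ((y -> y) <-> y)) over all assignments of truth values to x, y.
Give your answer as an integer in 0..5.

3

Take x = 0, y = 2:
x || y = 0 || 2 = 2
!(x || y) = !2 = 3
y -> y = 2 -> 2 = 5
(y -> y) <-> y = 5 <-> 2 = 2
!(x || y) && ((y -> y) <-> y) = 3 && 2 = 2
!(!(x || y) && ((y -> y) <-> y)) = !2 = 3
No assignment yields a value below 3, so this is the minimum.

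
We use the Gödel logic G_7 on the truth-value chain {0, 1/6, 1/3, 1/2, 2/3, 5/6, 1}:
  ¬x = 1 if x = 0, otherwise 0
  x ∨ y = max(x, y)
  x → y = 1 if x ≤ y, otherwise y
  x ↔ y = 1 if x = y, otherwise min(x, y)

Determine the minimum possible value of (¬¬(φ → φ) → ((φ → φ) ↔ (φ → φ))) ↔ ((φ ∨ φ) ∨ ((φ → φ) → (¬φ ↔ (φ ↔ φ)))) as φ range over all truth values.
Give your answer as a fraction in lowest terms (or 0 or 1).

1/6

Take φ = 1/6:
φ → φ = 1/6 → 1/6 = 1
¬(φ → φ) = ¬1 = 0
¬¬(φ → φ) = ¬0 = 1
φ → φ = 1/6 → 1/6 = 1
φ → φ = 1/6 → 1/6 = 1
(φ → φ) ↔ (φ → φ) = 1 ↔ 1 = 1
¬¬(φ → φ) → ((φ → φ) ↔ (φ → φ)) = 1 → 1 = 1
φ ∨ φ = 1/6 ∨ 1/6 = 1/6
φ → φ = 1/6 → 1/6 = 1
¬φ = ¬1/6 = 0
φ ↔ φ = 1/6 ↔ 1/6 = 1
¬φ ↔ (φ ↔ φ) = 0 ↔ 1 = 0
(φ → φ) → (¬φ ↔ (φ ↔ φ)) = 1 → 0 = 0
(φ ∨ φ) ∨ ((φ → φ) → (¬φ ↔ (φ ↔ φ))) = 1/6 ∨ 0 = 1/6
(¬¬(φ → φ) → ((φ → φ) ↔ (φ → φ))) ↔ ((φ ∨ φ) ∨ ((φ → φ) → (¬φ ↔ (φ ↔ φ)))) = 1 ↔ 1/6 = 1/6
No assignment yields a value below 1/6, so this is the minimum.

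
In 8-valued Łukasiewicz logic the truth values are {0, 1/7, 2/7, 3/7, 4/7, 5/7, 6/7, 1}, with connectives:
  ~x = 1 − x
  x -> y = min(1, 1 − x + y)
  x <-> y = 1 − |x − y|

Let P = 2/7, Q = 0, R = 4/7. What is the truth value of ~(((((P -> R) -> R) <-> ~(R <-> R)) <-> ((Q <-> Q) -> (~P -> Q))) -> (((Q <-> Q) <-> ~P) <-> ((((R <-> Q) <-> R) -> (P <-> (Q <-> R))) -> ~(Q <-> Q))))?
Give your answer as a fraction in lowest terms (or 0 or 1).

4/7

P -> R = 2/7 -> 4/7 = 1
(P -> R) -> R = 1 -> 4/7 = 4/7
R <-> R = 4/7 <-> 4/7 = 1
~(R <-> R) = ~1 = 0
((P -> R) -> R) <-> ~(R <-> R) = 4/7 <-> 0 = 3/7
Q <-> Q = 0 <-> 0 = 1
~P = ~2/7 = 5/7
~P -> Q = 5/7 -> 0 = 2/7
(Q <-> Q) -> (~P -> Q) = 1 -> 2/7 = 2/7
(((P -> R) -> R) <-> ~(R <-> R)) <-> ((Q <-> Q) -> (~P -> Q)) = 3/7 <-> 2/7 = 6/7
Q <-> Q = 0 <-> 0 = 1
~P = ~2/7 = 5/7
(Q <-> Q) <-> ~P = 1 <-> 5/7 = 5/7
R <-> Q = 4/7 <-> 0 = 3/7
(R <-> Q) <-> R = 3/7 <-> 4/7 = 6/7
Q <-> R = 0 <-> 4/7 = 3/7
P <-> (Q <-> R) = 2/7 <-> 3/7 = 6/7
((R <-> Q) <-> R) -> (P <-> (Q <-> R)) = 6/7 -> 6/7 = 1
Q <-> Q = 0 <-> 0 = 1
~(Q <-> Q) = ~1 = 0
(((R <-> Q) <-> R) -> (P <-> (Q <-> R))) -> ~(Q <-> Q) = 1 -> 0 = 0
((Q <-> Q) <-> ~P) <-> ((((R <-> Q) <-> R) -> (P <-> (Q <-> R))) -> ~(Q <-> Q)) = 5/7 <-> 0 = 2/7
((((P -> R) -> R) <-> ~(R <-> R)) <-> ((Q <-> Q) -> (~P -> Q))) -> (((Q <-> Q) <-> ~P) <-> ((((R <-> Q) <-> R) -> (P <-> (Q <-> R))) -> ~(Q <-> Q))) = 6/7 -> 2/7 = 3/7
~(((((P -> R) -> R) <-> ~(R <-> R)) <-> ((Q <-> Q) -> (~P -> Q))) -> (((Q <-> Q) <-> ~P) <-> ((((R <-> Q) <-> R) -> (P <-> (Q <-> R))) -> ~(Q <-> Q)))) = ~3/7 = 4/7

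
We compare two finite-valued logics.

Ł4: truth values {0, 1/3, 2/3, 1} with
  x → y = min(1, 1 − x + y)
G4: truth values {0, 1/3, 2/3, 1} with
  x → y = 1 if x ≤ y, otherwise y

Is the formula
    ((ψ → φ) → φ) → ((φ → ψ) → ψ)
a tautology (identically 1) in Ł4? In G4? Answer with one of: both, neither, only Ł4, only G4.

only Ł4

In Ł4: every assignment gives 1 — tautology.
In G4: at φ = 0, ψ = 1/3 the value is 1/3 — not a tautology.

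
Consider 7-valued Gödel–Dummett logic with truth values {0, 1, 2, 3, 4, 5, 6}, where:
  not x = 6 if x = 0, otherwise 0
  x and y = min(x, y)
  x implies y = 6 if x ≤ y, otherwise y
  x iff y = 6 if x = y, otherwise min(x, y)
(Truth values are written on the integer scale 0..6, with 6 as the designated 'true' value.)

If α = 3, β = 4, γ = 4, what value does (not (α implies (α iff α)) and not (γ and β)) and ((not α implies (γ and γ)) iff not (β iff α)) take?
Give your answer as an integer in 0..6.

α iff α = 3 iff 3 = 6
α implies (α iff α) = 3 implies 6 = 6
not (α implies (α iff α)) = not 6 = 0
γ and β = 4 and 4 = 4
not (γ and β) = not 4 = 0
not (α implies (α iff α)) and not (γ and β) = 0 and 0 = 0
not α = not 3 = 0
γ and γ = 4 and 4 = 4
not α implies (γ and γ) = 0 implies 4 = 6
β iff α = 4 iff 3 = 3
not (β iff α) = not 3 = 0
(not α implies (γ and γ)) iff not (β iff α) = 6 iff 0 = 0
(not (α implies (α iff α)) and not (γ and β)) and ((not α implies (γ and γ)) iff not (β iff α)) = 0 and 0 = 0

0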